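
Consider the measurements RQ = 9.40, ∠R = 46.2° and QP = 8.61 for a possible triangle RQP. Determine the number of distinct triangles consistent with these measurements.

RQ·sin R = 9.40·sin(46.2°) ≈ 6.785.
Since RQ sin R < QP < RQ (6.785 < 8.61 < 9.40), two triangles exist.

2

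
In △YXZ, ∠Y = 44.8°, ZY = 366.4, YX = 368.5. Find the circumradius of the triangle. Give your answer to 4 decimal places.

By the law of cosines, XZ² = ZY² + YX² − 2·ZY·YX·cos Y = 78431, so XZ ≈ 280.06.
Area = ½·ZY·YX·sin Y ≈ 47569.
Circumradius = XZ/(2 sin Y) ≈ 198.72.

R ≈ 198.7239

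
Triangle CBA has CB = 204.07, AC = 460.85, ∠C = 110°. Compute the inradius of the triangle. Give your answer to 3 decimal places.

By the law of cosines, BA² = AC² + CB² − 2·AC·CB·cos C = 3.1836e+05, so BA ≈ 564.23.
Area = ½·AC·CB·sin C ≈ 44187.
Semiperimeter s = (564.23+460.85+204.07)/2 = 614.58.
Inradius = area/s = 44187/614.58 ≈ 71.898.

71.898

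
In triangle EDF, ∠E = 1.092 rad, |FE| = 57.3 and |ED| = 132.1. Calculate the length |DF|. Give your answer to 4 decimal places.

By the law of cosines, |DF|² = |FE|² + |ED|² − 2·|FE|·|ED|·cos E = 13759, so |DF| ≈ 117.3.

117.2994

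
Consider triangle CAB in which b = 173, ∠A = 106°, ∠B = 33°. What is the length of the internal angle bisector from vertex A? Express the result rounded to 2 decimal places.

The third angle is ∠C = 180° − ∠A − ∠B = 41.00°.
Law of sines: c = b·sin C/sin B ≈ 208.39.
Law of sines: a = b·sin A/sin B ≈ 305.34.
The bisector from A has length 2·b·c·cos(∠A/2)/(b+c) ≈ 113.78.

113.78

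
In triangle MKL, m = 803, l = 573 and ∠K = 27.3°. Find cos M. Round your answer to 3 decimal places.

cos M ≈ -0.357

By the law of cosines, k² = l² + m² − 2·l·m·cos K = 1.554e+05, so k ≈ 394.21.
Law of cosines again: cos M = (k² + l² − m²)/(2·k·l) ≈ -0.35656, so ∠M ≈ 110.89°.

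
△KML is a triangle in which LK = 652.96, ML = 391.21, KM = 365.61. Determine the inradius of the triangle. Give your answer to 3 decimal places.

r ≈ 88.546

Semiperimeter s = (391.21 + 652.96 + 365.61)/2 = 704.89.
Heron's formula: area = √(704.89·313.68·51.93·339.28) ≈ 62415.
Inradius = area/s = 62415/704.89 ≈ 88.546.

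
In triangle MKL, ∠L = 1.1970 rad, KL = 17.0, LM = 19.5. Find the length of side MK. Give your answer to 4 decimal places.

20.6677

By the law of cosines, MK² = KL² + LM² − 2·KL·LM·cos L = 427.15, so MK ≈ 20.668.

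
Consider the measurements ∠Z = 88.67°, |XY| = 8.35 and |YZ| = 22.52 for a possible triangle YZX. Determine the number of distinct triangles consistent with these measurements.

0

|YZ|·sin Z = 22.52·sin(88.67°) ≈ 22.51.
Since |XY| = 8.35 < 22.51 = |YZ| sin Z, no triangle exists.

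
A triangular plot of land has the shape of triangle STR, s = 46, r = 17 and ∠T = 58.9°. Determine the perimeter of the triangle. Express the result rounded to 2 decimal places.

By the law of cosines, t² = r² + s² − 2·r·s·cos T = 1597.1, so t ≈ 39.964.
Semiperimeter p = (46+39.964+17)/2 = 51.482.
Perimeter = 46 + 39.964 + 17 = 102.96.

perimeter ≈ 102.96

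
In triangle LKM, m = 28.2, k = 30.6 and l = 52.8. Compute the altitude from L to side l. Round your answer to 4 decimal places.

Semiperimeter s = (52.8 + 30.6 + 28.2)/2 = 55.8.
Heron's formula: area = √(55.8·3·25.2·27.6) ≈ 341.22.
The altitude from L has length 2·area/l ≈ 12.925.

h_L ≈ 12.9249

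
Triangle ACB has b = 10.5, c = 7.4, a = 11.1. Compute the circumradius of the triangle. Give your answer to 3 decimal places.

By the law of cosines, cos A = (c² + b² − a²) / (2·c·b) ≈ 0.26898, so ∠A ≈ 74.40°.
Circumradius = a/(2 sin A) ≈ 5.7624.

R ≈ 5.762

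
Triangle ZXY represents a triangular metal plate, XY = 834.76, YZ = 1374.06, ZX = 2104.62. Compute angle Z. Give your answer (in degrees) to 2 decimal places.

∠Z ≈ 13.64°

By the law of cosines, cos Z = (YZ² + ZX² − XY²) / (2·YZ·ZX) ≈ 0.97180, so ∠Z ≈ 13.64°.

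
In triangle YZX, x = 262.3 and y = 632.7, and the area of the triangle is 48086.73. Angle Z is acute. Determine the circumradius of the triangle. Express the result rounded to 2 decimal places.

384.51

From area = ½·x·y·sin Z, we get sin Z = 2·area/(x·y) ≈ 0.57951.
Taking the acute solution, ∠Z ≈ 35.42°.
Law of cosines then gives z ≈ 445.66.
Circumradius = z/(2 sin Z) ≈ 384.51.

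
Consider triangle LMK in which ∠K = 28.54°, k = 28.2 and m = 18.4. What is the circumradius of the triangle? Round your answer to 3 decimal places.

29.512

Law of sines: sin M = m·sin K/k ≈ 0.31174.
Since k ≥ m, only the acute value applies: ∠M ≈ 18.16°.
Then ∠L = 180° − ∠K − ∠M ≈ 133.30°.
Law of sines gives l = k·sin L/sin K ≈ 42.959.
Circumradius = k/(2 sin K) ≈ 29.512.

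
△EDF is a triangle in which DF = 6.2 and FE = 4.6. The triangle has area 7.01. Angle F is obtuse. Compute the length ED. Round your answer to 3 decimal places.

From area = ½·DF·FE·sin F, we get sin F = 2·area/(DF·FE) ≈ 0.49158.
Taking the obtuse solution, ∠F ≈ 150.56°.
Law of cosines then gives ED ≈ 10.453.

10.453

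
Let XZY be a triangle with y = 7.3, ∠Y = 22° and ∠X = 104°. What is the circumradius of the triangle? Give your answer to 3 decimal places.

The third angle is ∠Z = 180° − ∠Y − ∠X = 54.00°.
Law of sines: x = y·sin X/sin Y ≈ 18.908.
Law of sines: z = y·sin Z/sin Y ≈ 15.765.
Circumradius = y/(2 sin Y) ≈ 9.7436.

R ≈ 9.744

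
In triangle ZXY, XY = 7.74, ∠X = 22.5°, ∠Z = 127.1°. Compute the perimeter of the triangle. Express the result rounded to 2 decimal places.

The third angle is ∠Y = 180° − ∠Z − ∠X = 30.40°.
Law of sines: YZ = XY·sin X/sin Z ≈ 3.7137.
Law of sines: ZX = XY·sin Y/sin Z ≈ 4.9107.
Semiperimeter s = (7.74+3.7137+4.9107)/2 = 8.1822.
Perimeter = 7.74 + 3.7137 + 4.9107 = 16.364.

perimeter ≈ 16.36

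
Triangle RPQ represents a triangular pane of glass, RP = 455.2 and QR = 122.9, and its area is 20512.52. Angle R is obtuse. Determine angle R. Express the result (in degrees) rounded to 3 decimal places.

From area = ½·QR·RP·sin R, we get sin R = 2·area/(QR·RP) ≈ 0.73332.
Taking the obtuse solution, ∠R ≈ 132.83°.

132.834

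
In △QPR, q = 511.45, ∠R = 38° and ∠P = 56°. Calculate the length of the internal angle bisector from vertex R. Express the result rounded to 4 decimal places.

t_R ≈ 438.9688

The third angle is ∠Q = 180° − ∠P − ∠R = 86.00°.
Law of sines: p = q·sin P/sin Q ≈ 425.05.
Law of sines: r = q·sin R/sin Q ≈ 315.65.
The bisector from R has length 2·q·p·cos(∠R/2)/(q+p) ≈ 438.97.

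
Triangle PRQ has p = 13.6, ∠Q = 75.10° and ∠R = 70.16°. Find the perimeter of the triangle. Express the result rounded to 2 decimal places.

The third angle is ∠P = 180° − ∠R − ∠Q = 34.74°.
Law of sines: r = p·sin R/sin P ≈ 22.449.
Law of sines: q = p·sin Q/sin P ≈ 23.063.
Semiperimeter s = (13.6+22.449+23.063)/2 = 29.556.
Perimeter = 13.6 + 22.449 + 23.063 = 59.113.

59.11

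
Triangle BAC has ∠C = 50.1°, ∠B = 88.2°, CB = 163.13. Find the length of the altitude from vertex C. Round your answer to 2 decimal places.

h_C ≈ 163.05

The third angle is ∠A = 180° − ∠C − ∠B = 41.70°.
Law of sines: AC = CB·sin B/sin A ≈ 245.1.
Law of sines: BA = CB·sin C/sin A ≈ 188.13.
Area = ½·CB·AC·sin C ≈ 15337.
The altitude from C has length 2·area/BA ≈ 163.05.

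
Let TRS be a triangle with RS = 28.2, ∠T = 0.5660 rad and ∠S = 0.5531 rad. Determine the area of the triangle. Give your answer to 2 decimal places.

350.45

The third angle is ∠R = π − ∠S − ∠T = 2.0225 rad.
Law of sines: ST = RS·sin R/sin T ≈ 47.312.
Law of sines: TR = RS·sin S/sin T ≈ 27.625.
Area = ½·RS·ST·sin S ≈ 350.45.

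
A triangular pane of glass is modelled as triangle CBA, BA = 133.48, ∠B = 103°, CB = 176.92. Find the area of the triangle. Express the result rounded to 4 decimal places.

11505.0117

Area = ½·CB·BA·sin B ≈ 11505.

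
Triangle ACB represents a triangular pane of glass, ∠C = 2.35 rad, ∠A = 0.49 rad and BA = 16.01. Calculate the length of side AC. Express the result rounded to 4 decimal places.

6.6842

The third angle is ∠B = π − ∠A − ∠C = 0.302 rad.
Law of sines: AC = BA·sin B/sin C ≈ 6.6842.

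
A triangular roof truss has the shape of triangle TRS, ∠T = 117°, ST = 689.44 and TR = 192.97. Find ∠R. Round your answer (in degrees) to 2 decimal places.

By the law of cosines, RS² = ST² + TR² − 2·ST·TR·cos T = 6.3336e+05, so RS ≈ 795.84.
Law of cosines again: cos R = (TR² + RS² − ST²)/(2·TR·RS) ≈ 0.63577, so ∠R ≈ 50.52°.

50.52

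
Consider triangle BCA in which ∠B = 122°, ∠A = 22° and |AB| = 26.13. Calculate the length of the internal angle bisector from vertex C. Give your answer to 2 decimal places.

t_C ≈ 21.97

The third angle is ∠C = 180° − ∠A − ∠B = 36.00°.
Law of sines: |CA| = |AB|·sin B/sin C ≈ 37.7.
Law of sines: |BC| = |AB|·sin A/sin C ≈ 16.653.
The bisector from C has length 2·|BC|·|CA|·cos(∠C/2)/(|BC|+|CA|) ≈ 21.971.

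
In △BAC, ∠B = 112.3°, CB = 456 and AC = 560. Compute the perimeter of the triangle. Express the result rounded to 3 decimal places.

perimeter ≈ 1211.213

Law of sines: sin A = CB·sin B/AC ≈ 0.75339.
Since AC ≥ CB, only the acute value applies: ∠A ≈ 48.88°.
Then ∠C = 180° − ∠B − ∠A ≈ 18.82°.
Law of sines gives BA = AC·sin C/sin B ≈ 195.21.
Semiperimeter s = (560+456+195.21)/2 = 605.61.
Perimeter = 560 + 456 + 195.21 = 1211.2.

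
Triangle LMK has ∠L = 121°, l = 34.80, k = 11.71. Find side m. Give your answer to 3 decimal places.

Law of sines: sin K = k·sin L/l ≈ 0.28843.
Since l ≥ k, only the acute value applies: ∠K ≈ 16.76°.
Then ∠M = 180° − ∠L − ∠K ≈ 42.24°.
Law of sines gives m = l·sin M/sin L ≈ 27.29.

27.290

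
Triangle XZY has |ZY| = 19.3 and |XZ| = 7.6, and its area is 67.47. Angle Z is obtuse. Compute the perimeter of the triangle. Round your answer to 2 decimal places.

From area = ½·|XZ|·|ZY|·sin Z, we get sin Z = 2·area/(|XZ|·|ZY|) ≈ 0.91996.
Taking the obtuse solution, ∠Z ≈ 113.08°.
Law of cosines then gives |YX| ≈ 23.351.
Perimeter = 19.3 + 23.351 + 7.6 = 50.251.

50.25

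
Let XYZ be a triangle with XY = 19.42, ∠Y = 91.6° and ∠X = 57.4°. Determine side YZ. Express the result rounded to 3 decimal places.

31.765

The third angle is ∠Z = 180° − ∠X − ∠Y = 31.00°.
Law of sines: YZ = XY·sin X/sin Z ≈ 31.765.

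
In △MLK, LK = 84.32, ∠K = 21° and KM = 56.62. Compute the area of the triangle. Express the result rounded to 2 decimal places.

855.46

Area = ½·LK·KM·sin K ≈ 855.46.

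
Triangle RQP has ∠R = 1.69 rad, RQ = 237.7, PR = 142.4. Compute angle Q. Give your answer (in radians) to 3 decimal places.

By the law of cosines, QP² = PR² + RQ² − 2·PR·RQ·cos R = 84830, so QP ≈ 291.26.
Law of cosines again: cos Q = (RQ² + QP² − PR²)/(2·RQ·QP) ≈ 0.87427, so ∠Q ≈ 0.507 rad.

0.507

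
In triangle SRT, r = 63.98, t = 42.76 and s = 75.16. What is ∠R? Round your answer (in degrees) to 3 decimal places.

By the law of cosines, cos R = (t² + s² − r²) / (2·t·s) ≈ 0.52647, so ∠R ≈ 58.23°.

∠R ≈ 58.233°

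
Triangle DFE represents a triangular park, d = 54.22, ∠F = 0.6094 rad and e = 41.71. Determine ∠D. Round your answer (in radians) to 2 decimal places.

By the law of cosines, f² = e² + d² − 2·e·d·cos F = 970.68, so f ≈ 31.156.
Law of cosines again: cos D = (f² + e² − d²)/(2·f·e) ≈ -0.08826, so ∠D ≈ 1.6592 rad.

∠D ≈ 1.66 rad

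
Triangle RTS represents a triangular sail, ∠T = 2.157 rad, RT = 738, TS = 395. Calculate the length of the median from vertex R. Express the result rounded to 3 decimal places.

863.084

By the law of cosines, SR² = RT² + TS² − 2·RT·TS·cos T = 1.0232e+06, so SR ≈ 1011.5.
Median from R: ½√(2·SR² + 2·RT² − TS²) ≈ 863.08.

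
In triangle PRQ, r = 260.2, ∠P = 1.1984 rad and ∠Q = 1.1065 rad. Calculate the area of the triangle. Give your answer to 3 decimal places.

37974.803

The third angle is ∠R = π − ∠Q − ∠P = 0.8367 rad.
Law of sines: p = r·sin P/sin R ≈ 326.45.
Law of sines: q = r·sin Q/sin R ≈ 313.37.
Area = ½·r·p·sin Q ≈ 37975.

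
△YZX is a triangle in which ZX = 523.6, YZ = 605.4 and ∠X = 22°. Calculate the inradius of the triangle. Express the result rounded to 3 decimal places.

94.898

Law of sines: sin Y = ZX·sin X/YZ ≈ 0.32399.
Since YZ ≥ ZX, only the acute value applies: ∠Y ≈ 18.90°.
Then ∠Z = 180° − ∠X − ∠Y ≈ 139.10°.
Law of sines gives XY = YZ·sin Z/sin X ≈ 1058.2.
Area = ½·YZ·ZX·sin Z ≈ 1.0378e+05.
Semiperimeter s = (523.6+1058.2+605.4)/2 = 1093.6.
Inradius = area/s = 1.0378e+05/1093.6 ≈ 94.898.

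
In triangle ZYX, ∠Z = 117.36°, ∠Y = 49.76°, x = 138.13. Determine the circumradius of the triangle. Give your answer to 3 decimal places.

The third angle is ∠X = 180° − ∠Z − ∠Y = 12.88°.
Law of sines: z = x·sin Z/sin X ≈ 550.35.
Law of sines: y = x·sin Y/sin X ≈ 473.02.
Circumradius = x/(2 sin X) ≈ 309.83.

R ≈ 309.834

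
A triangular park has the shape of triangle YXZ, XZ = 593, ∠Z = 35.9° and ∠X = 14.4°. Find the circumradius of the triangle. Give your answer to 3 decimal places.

R ≈ 385.365

The third angle is ∠Y = 180° − ∠X − ∠Z = 129.70°.
Law of sines: ZY = XZ·sin X/sin Y ≈ 191.67.
Law of sines: YX = XZ·sin Z/sin Y ≈ 451.94.
Circumradius = XZ/(2 sin Y) ≈ 385.37.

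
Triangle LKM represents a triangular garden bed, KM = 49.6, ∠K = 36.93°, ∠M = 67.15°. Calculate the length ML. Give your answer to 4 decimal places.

The third angle is ∠L = 180° − ∠K − ∠M = 75.92°.
Law of sines: ML = KM·sin K/sin L ≈ 30.725.

30.7247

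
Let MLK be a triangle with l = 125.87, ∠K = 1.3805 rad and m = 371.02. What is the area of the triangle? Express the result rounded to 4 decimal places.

area ≈ 22928.6322

Area = ½·m·l·sin K ≈ 22929.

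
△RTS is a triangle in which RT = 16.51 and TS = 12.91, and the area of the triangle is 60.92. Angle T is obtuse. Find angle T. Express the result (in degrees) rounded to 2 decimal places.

∠T ≈ 145.14°

From area = ½·RT·TS·sin T, we get sin T = 2·area/(RT·TS) ≈ 0.57163.
Taking the obtuse solution, ∠T ≈ 145.14°.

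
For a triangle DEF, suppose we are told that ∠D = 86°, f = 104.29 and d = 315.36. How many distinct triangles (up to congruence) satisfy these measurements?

1

f·sin D = 104.29·sin(86°) ≈ 104.
Since d ≥ f, exactly one triangle exists.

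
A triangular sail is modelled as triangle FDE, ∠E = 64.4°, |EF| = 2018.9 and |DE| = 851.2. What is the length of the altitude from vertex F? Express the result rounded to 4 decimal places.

By the law of cosines, |FD|² = |DE|² + |EF|² − 2·|DE|·|EF|·cos E = 3.3154e+06, so |FD| ≈ 1820.8.
Area = ½·|DE|·|EF|·sin E ≈ 7.7489e+05.
The altitude from F has length 2·area/|DE| ≈ 1820.7.

h_F ≈ 1820.7097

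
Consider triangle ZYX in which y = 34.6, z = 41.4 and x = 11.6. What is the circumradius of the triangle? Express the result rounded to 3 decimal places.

By the law of cosines, cos Z = (y² + x² − z²) / (2·y·x) ≈ -0.47618, so ∠Z ≈ 2.0671 rad.
Circumradius = z/(2 sin Z) ≈ 23.54.

23.540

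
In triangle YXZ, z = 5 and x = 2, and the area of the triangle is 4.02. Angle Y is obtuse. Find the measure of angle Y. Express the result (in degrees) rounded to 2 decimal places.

From area = ½·x·z·sin Y, we get sin Y = 2·area/(x·z) ≈ 0.80400.
Taking the obtuse solution, ∠Y ≈ 126.49°.

126.49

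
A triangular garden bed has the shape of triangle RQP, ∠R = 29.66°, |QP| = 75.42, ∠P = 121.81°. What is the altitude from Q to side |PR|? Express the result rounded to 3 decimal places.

The third angle is ∠Q = 180° − ∠P − ∠R = 28.53°.
Law of sines: |PR| = |QP|·sin Q/sin R ≈ 72.793.
Law of sines: |RQ| = |QP|·sin P/sin R ≈ 129.52.
Area = ½·|QP|·|PR|·sin P ≈ 2332.7.
The altitude from Q has length 2·area/|PR| ≈ 64.092.

h_Q ≈ 64.092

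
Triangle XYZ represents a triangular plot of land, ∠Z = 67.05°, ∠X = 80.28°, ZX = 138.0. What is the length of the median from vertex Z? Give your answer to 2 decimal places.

m_Z ≈ 165.57

The third angle is ∠Y = 180° − ∠Z − ∠X = 32.67°.
Law of sines: YZ = ZX·sin X/sin Y ≈ 251.98.
Law of sines: XY = ZX·sin Z/sin Y ≈ 235.41.
Median from Z: ½√(2·YZ² + 2·ZX² − XY²) ≈ 165.57.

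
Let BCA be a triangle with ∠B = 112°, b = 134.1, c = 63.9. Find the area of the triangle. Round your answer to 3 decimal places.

Law of sines: sin C = c·sin B/b ≈ 0.44181.
Since b ≥ c, only the acute value applies: ∠C ≈ 26.22°.
Then ∠A = 180° − ∠B − ∠C ≈ 41.78°.
Law of sines gives a = b·sin A/sin B ≈ 96.365.
Area = ½·b·c·sin A ≈ 2854.7.

area ≈ 2854.663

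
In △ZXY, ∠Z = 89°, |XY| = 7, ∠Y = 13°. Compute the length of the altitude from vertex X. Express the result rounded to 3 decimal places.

The third angle is ∠X = 180° − ∠Y − ∠Z = 78.00°.
Law of sines: |YZ| = |XY|·sin X/sin Z ≈ 6.8481.
Law of sines: |ZX| = |XY|·sin Y/sin Z ≈ 1.5749.
Area = ½·|XY|·|YZ|·sin Y ≈ 5.3917.
The altitude from X has length 2·area/|YZ| ≈ 1.5747.

h_X ≈ 1.575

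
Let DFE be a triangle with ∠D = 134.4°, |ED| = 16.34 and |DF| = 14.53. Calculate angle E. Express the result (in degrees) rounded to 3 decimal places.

∠E ≈ 21.388°

By the law of cosines, |FE|² = |ED|² + |DF|² − 2·|ED|·|DF|·cos D = 810.34, so |FE| ≈ 28.467.
Law of cosines again: cos E = (|FE|² + |ED|² − |DF|²)/(2·|FE|·|ED|) ≈ 0.93113, so ∠E ≈ 21.39°.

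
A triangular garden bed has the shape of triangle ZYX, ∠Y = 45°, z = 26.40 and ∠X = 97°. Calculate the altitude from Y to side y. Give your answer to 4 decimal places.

h_Y ≈ 26.2032

The third angle is ∠Z = 180° − ∠Y − ∠X = 38.00°.
Law of sines: y = z·sin Y/sin Z ≈ 30.321.
Law of sines: x = z·sin X/sin Z ≈ 42.561.
Area = ½·z·y·sin X ≈ 397.26.
The altitude from Y has length 2·area/y ≈ 26.203.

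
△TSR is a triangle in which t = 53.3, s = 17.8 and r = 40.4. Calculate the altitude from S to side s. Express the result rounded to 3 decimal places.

31.694

Semiperimeter p = (53.3 + 17.8 + 40.4)/2 = 55.75.
Heron's formula: area = √(55.75·2.45·37.95·15.35) ≈ 282.08.
The altitude from S has length 2·area/s ≈ 31.694.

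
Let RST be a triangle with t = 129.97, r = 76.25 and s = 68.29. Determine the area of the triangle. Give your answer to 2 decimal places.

Semiperimeter p = (76.25 + 68.29 + 129.97)/2 = 137.25.
Heron's formula: area = √(137.25·61.005·68.965·7.285) ≈ 2051.

2051.05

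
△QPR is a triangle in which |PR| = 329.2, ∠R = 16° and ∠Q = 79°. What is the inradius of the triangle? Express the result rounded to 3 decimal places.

The third angle is ∠P = 180° − ∠R − ∠Q = 85.00°.
Law of sines: |RQ| = |PR|·sin P/sin Q ≈ 334.09.
Law of sines: |QP| = |PR|·sin R/sin Q ≈ 92.438.
Area = ½·|PR|·|RQ|·sin R ≈ 15157.
Semiperimeter s = (329.2+334.09+92.438)/2 = 377.86.
Inradius = area/s = 15157/377.86 ≈ 40.114.

40.114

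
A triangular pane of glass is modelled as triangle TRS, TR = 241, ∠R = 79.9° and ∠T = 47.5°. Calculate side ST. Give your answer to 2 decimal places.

298.67

The third angle is ∠S = 180° − ∠T − ∠R = 52.60°.
Law of sines: ST = TR·sin R/sin S ≈ 298.67.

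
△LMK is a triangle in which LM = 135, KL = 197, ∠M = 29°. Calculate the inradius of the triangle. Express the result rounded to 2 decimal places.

31.28

Law of sines: sin K = LM·sin M/KL ≈ 0.33223.
Since KL ≥ LM, only the acute value applies: ∠K ≈ 19.40°.
Then ∠L = 180° − ∠M − ∠K ≈ 131.60°.
Law of sines gives MK = KL·sin L/sin M ≈ 303.88.
Area = ½·KL·LM·sin L ≈ 9944.5.
Semiperimeter s = (303.88+197+135)/2 = 317.94.
Inradius = area/s = 9944.5/317.94 ≈ 31.278.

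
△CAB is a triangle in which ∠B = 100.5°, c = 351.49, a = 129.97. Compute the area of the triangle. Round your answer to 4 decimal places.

Area = ½·c·a·sin B ≈ 22459.

area ≈ 22459.0933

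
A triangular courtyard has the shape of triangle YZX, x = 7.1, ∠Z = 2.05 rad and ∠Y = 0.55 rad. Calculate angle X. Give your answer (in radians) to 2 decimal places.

∠X ≈ 0.54 rad

The third angle is ∠X = π − ∠Y − ∠Z = 0.542 rad.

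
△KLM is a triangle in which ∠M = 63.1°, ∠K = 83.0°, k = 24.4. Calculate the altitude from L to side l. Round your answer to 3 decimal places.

The third angle is ∠L = 180° − ∠M − ∠K = 33.90°.
Law of sines: l = k·sin L/sin K ≈ 13.711.
Law of sines: m = k·sin M/sin K ≈ 21.923.
Area = ½·k·l·sin M ≈ 149.18.
The altitude from L has length 2·area/l ≈ 21.76.

21.760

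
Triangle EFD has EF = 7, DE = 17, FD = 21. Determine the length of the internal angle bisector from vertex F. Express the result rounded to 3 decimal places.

9.634

By the law of cosines, cos F = (EF² + FD² − DE²) / (2·EF·FD) ≈ 0.68367, so ∠F ≈ 0.8180 rad.
The bisector from F has length 2·EF·FD·cos(∠F/2)/(EF+FD) ≈ 9.6339.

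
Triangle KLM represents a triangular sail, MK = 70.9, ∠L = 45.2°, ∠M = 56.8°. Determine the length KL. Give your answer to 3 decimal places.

83.609

The third angle is ∠K = 180° − ∠L − ∠M = 78.00°.
Law of sines: KL = MK·sin M/sin L ≈ 83.609.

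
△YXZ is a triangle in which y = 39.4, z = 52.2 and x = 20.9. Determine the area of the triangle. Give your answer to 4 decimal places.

Semiperimeter s = (39.4 + 20.9 + 52.2)/2 = 56.25.
Heron's formula: area = √(56.25·16.85·35.35·4.05) ≈ 368.37.

area ≈ 368.3693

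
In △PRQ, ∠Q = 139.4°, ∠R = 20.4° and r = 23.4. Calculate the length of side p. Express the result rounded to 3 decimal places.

The third angle is ∠P = 180° − ∠R − ∠Q = 20.20°.
Law of sines: p = r·sin P/sin R ≈ 23.18.

23.180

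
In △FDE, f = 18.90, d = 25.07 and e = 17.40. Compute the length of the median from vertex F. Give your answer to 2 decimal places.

Median from F: ½√(2·d² + 2·e² − f²) ≈ 19.399.

m_F ≈ 19.40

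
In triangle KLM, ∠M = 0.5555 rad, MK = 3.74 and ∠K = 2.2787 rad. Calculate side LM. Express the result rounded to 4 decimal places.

9.3907

The third angle is ∠L = π − ∠M − ∠K = 0.3074 rad.
Law of sines: LM = MK·sin K/sin L ≈ 9.3907.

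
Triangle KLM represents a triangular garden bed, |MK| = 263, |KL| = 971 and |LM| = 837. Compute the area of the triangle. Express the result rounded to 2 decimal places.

101200.91

Semiperimeter s = (837 + 263 + 971)/2 = 1035.5.
Heron's formula: area = √(1035.5·198.5·772.5·64.5) ≈ 1.012e+05.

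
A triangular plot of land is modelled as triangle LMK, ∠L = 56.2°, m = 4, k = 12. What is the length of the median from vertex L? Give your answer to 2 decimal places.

m_L ≈ 7.30

By the law of cosines, l² = m² + k² − 2·m·k·cos L = 106.6, so l ≈ 10.325.
Median from L: ½√(2·m² + 2·k² − l²) ≈ 7.3042.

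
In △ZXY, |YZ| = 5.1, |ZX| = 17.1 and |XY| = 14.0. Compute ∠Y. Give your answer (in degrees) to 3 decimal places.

∠Y ≈ 119.538°

By the law of cosines, cos Y = (|XY|² + |YZ|² − |ZX|²) / (2·|XY|·|YZ|) ≈ -0.49300, so ∠Y ≈ 119.54°.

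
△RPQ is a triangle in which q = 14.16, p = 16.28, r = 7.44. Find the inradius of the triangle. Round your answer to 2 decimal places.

2.78

Semiperimeter s = (7.44 + 16.28 + 14.16)/2 = 18.94.
Heron's formula: area = √(18.94·11.5·2.66·4.78) ≈ 52.625.
Inradius = area/s = 52.625/18.94 ≈ 2.7785.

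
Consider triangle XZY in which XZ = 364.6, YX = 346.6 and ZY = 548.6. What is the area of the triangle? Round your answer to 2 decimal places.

Semiperimeter s = (548.6 + 346.6 + 364.6)/2 = 629.9.
Heron's formula: area = √(629.9·81.3·283.3·265.3) ≈ 62040.

area ≈ 62040.17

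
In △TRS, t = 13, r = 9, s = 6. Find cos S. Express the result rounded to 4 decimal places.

By the law of cosines, cos S = (t² + r² − s²) / (2·t·r) ≈ 0.91453, so ∠S ≈ 23.86°.

cos S ≈ 0.9145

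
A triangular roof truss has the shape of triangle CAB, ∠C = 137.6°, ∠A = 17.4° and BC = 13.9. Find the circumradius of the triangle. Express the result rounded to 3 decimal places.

The third angle is ∠B = 180° − ∠C − ∠A = 25.00°.
Law of sines: AB = BC·sin C/sin A ≈ 31.343.
Law of sines: CA = BC·sin B/sin A ≈ 19.644.
Circumradius = BC/(2 sin A) ≈ 23.241.

R ≈ 23.241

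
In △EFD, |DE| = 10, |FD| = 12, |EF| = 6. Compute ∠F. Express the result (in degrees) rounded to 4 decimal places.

∠F ≈ 56.2510°

By the law of cosines, cos F = (|EF|² + |FD|² − |DE|²) / (2·|EF|·|FD|) ≈ 0.55556, so ∠F ≈ 56.25°.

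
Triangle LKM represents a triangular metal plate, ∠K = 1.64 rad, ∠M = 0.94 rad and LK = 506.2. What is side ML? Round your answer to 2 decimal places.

The third angle is ∠L = π − ∠K − ∠M = 0.562 rad.
Law of sines: ML = LK·sin K/sin M ≈ 625.33.

625.33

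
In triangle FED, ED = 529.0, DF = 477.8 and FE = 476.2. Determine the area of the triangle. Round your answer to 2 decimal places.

area ≈ 104992.61

Semiperimeter s = (529 + 477.8 + 476.2)/2 = 741.5.
Heron's formula: area = √(741.5·212.5·263.7·265.3) ≈ 1.0499e+05.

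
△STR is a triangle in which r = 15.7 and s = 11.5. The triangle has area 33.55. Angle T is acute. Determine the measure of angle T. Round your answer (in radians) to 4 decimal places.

∠T ≈ 0.3808 rad

From area = ½·r·s·sin T, we get sin T = 2·area/(r·s) ≈ 0.37164.
Taking the acute solution, ∠T ≈ 0.3808 rad.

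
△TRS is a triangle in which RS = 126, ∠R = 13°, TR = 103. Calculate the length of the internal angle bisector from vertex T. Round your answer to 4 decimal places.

By the law of cosines, ST² = TR² + RS² − 2·TR·RS·cos R = 1194.3, so ST ≈ 34.558.
Law of cosines again: cos T = (ST² + TR² − RS²)/(2·ST·TR) ≈ -0.57210, so ∠T ≈ 124.90°.
The bisector from T has length 2·ST·TR·cos(∠T/2)/(ST+TR) ≈ 23.938.

t_T ≈ 23.9378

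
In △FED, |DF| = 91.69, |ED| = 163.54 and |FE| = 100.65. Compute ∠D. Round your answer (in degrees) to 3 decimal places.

∠D ≈ 33.452°

By the law of cosines, cos D = (|ED|² + |DF|² − |FE|²) / (2·|ED|·|DF|) ≈ 0.83434, so ∠D ≈ 33.45°.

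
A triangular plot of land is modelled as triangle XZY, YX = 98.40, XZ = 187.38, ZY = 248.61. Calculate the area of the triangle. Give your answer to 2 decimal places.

8179.33

Semiperimeter s = (248.61 + 98.4 + 187.38)/2 = 267.19.
Heron's formula: area = √(267.19·18.585·168.79·79.815) ≈ 8179.3.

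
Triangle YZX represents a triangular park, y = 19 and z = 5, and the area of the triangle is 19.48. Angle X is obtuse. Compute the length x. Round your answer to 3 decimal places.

23.649

From area = ½·y·z·sin X, we get sin X = 2·area/(y·z) ≈ 0.41011.
Taking the obtuse solution, ∠X ≈ 155.79°.
Law of cosines then gives x ≈ 23.649.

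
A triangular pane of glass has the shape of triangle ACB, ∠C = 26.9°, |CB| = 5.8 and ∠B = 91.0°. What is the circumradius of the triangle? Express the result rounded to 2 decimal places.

3.28

The third angle is ∠A = 180° − ∠C − ∠B = 62.10°.
Law of sines: |BA| = |CB|·sin C/sin A ≈ 2.9693.
Law of sines: |AC| = |CB|·sin B/sin A ≈ 6.5618.
Circumradius = |CB|/(2 sin A) ≈ 3.2814.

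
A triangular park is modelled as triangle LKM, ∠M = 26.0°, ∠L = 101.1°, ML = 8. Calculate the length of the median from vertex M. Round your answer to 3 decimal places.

8.695

The third angle is ∠K = 180° − ∠M − ∠L = 52.90°.
Law of sines: KM = ML·sin L/sin K ≈ 9.8427.
Law of sines: LK = ML·sin M/sin K ≈ 4.397.
Median from M: ½√(2·KM² + 2·ML² − LK²) ≈ 8.6951.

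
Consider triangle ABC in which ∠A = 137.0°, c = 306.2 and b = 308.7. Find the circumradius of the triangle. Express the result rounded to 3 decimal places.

By the law of cosines, a² = b² + c² − 2·b·c·cos A = 3.2731e+05, so a ≈ 572.11.
Area = ½·b·c·sin A ≈ 32233.
Circumradius = a/(2 sin A) ≈ 419.44.

R ≈ 419.440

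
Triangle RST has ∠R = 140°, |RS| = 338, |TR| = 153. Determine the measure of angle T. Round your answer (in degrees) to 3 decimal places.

∠T ≈ 27.809°

By the law of cosines, |ST|² = |TR|² + |RS|² − 2·|TR|·|RS|·cos R = 2.1688e+05, so |ST| ≈ 465.71.
Law of cosines again: cos T = (|ST|² + |TR|² − |RS|²)/(2·|ST|·|TR|) ≈ 0.88451, so ∠T ≈ 27.81°.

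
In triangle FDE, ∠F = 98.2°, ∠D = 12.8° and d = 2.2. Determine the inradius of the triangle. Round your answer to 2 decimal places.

The third angle is ∠E = 180° − ∠F − ∠D = 69.00°.
Law of sines: f = d·sin F/sin D ≈ 9.8286.
Law of sines: e = d·sin E/sin D ≈ 9.2706.
Area = ½·d·f·sin E ≈ 10.093.
Semiperimeter s = (9.8286+2.2+9.2706)/2 = 10.65.
Inradius = area/s = 10.093/10.65 ≈ 0.94777.

0.95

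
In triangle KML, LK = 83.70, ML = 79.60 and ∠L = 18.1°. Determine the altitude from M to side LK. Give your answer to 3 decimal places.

By the law of cosines, KM² = ML² + LK² − 2·ML·LK·cos L = 676.19, so KM ≈ 26.004.
Area = ½·ML·LK·sin L ≈ 1034.9.
The altitude from M has length 2·area/LK ≈ 24.73.

h_M ≈ 24.730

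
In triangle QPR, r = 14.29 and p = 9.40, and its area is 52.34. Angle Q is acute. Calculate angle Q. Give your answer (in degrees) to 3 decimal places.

From area = ½·p·r·sin Q, we get sin Q = 2·area/(p·r) ≈ 0.77930.
Taking the acute solution, ∠Q ≈ 51.20°.

∠Q ≈ 51.196°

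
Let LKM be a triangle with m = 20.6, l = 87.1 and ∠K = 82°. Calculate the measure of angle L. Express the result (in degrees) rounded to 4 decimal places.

84.3862

By the law of cosines, k² = m² + l² − 2·m·l·cos K = 7511.3, so k ≈ 86.668.
Law of cosines again: cos L = (k² + m² − l²)/(2·k·m) ≈ 0.09782, so ∠L ≈ 84.39°.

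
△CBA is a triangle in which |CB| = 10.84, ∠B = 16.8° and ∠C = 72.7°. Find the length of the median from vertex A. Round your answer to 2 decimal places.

m_A ≈ 5.39

The third angle is ∠A = 180° − ∠C − ∠B = 90.50°.
Law of sines: |BA| = |CB|·sin C/sin A ≈ 10.35.
Law of sines: |AC| = |CB|·sin B/sin A ≈ 3.1332.
Median from A: ½√(2·|BA|² + 2·|AC|² − |CB|²) ≈ 5.3938.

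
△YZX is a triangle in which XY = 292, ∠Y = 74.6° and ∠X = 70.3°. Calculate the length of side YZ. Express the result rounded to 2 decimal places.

The third angle is ∠Z = 180° − ∠X − ∠Y = 35.10°.
Law of sines: YZ = XY·sin X/sin Z ≈ 478.1.

478.10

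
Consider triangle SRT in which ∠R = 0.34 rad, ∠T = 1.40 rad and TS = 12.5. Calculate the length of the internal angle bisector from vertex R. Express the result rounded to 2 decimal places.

The third angle is ∠S = π − ∠R − ∠T = 1.402 rad.
Law of sines: RT = TS·sin S/sin R ≈ 36.947.
Law of sines: SR = TS·sin T/sin R ≈ 36.937.
The bisector from R has length 2·SR·RT·cos(∠R/2)/(SR+RT) ≈ 36.41.

t_R ≈ 36.41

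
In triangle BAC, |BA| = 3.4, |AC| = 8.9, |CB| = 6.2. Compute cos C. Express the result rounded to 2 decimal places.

cos C ≈ 0.96

By the law of cosines, cos C = (|AC|² + |CB|² − |BA|²) / (2·|AC|·|CB|) ≈ 0.96131, so ∠C ≈ 15.99°.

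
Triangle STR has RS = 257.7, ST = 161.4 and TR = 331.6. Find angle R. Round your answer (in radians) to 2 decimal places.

∠R ≈ 0.50 rad

By the law of cosines, cos R = (TR² + RS² − ST²) / (2·TR·RS) ≈ 0.87953, so ∠R ≈ 0.496 rad.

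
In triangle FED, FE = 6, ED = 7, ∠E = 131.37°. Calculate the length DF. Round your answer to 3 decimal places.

By the law of cosines, DF² = FE² + ED² − 2·FE·ED·cos E = 140.52, so DF ≈ 11.854.

11.854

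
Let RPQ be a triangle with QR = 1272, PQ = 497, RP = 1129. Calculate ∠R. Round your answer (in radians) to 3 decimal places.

By the law of cosines, cos R = (QR² + RP² − PQ²) / (2·QR·RP) ≈ 0.92112, so ∠R ≈ 0.400 rad.

∠R ≈ 0.400 rad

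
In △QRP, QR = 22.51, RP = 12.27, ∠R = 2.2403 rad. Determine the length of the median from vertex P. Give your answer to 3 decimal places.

By the law of cosines, PQ² = QR² + RP² − 2·QR·RP·cos R = 1000.1, so PQ ≈ 31.624.
Median from P: ½√(2·RP² + 2·PQ² − QR²) ≈ 21.181.

21.181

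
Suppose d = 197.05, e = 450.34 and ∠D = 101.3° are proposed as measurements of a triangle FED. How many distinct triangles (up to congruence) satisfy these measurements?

0

e·sin D = 450.34·sin(101.3°) ≈ 441.6.
Since ∠D is not acute, a triangle exists only if d > e; here d ≤ e, so there is no triangle.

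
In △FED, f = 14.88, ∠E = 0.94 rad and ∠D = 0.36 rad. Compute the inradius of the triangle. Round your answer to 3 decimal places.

1.994

The third angle is ∠F = π − ∠E − ∠D = 1.842 rad.
Law of sines: e = f·sin E/sin F ≈ 12.471.
Law of sines: d = f·sin D/sin F ≈ 5.4401.
Area = ½·f·e·sin D ≈ 32.685.
Semiperimeter s = (14.88+12.471+5.4401)/2 = 16.396.
Inradius = area/s = 32.685/16.396 ≈ 1.9936.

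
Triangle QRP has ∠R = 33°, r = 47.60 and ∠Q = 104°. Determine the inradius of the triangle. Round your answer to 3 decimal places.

The third angle is ∠P = 180° − ∠Q − ∠R = 43.00°.
Law of sines: q = r·sin Q/sin R ≈ 84.801.
Law of sines: p = r·sin P/sin R ≈ 59.605.
Area = ½·r·q·sin P ≈ 1376.5.
Semiperimeter s = (84.801+47.6+59.605)/2 = 96.003.
Inradius = area/s = 1376.5/96.003 ≈ 14.338.

14.338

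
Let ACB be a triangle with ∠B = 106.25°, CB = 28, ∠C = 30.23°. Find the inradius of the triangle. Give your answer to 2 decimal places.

6.29

The third angle is ∠A = 180° − ∠C − ∠B = 43.52°.
Law of sines: BA = CB·sin C/sin A ≈ 20.472.
Law of sines: AC = CB·sin B/sin A ≈ 39.037.
Area = ½·CB·BA·sin B ≈ 275.16.
Semiperimeter s = (28+20.472+39.037)/2 = 43.755.
Inradius = area/s = 275.16/43.755 ≈ 6.2887.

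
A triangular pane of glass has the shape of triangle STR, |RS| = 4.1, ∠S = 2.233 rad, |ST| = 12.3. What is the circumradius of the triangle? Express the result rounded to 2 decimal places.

9.62

By the law of cosines, |TR|² = |RS|² + |ST|² − 2·|RS|·|ST|·cos S = 230.11, so |TR| ≈ 15.17.
Area = ½·|RS|·|ST|·sin S ≈ 19.886.
Circumradius = |TR|/(2 sin S) ≈ 9.6175.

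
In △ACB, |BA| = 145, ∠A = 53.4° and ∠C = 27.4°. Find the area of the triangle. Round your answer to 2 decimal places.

18103.12

The third angle is ∠B = 180° − ∠A − ∠C = 99.20°.
Law of sines: |CB| = |BA|·sin A/sin C ≈ 252.95.
Law of sines: |AC| = |BA|·sin B/sin C ≈ 311.03.
Area = ½·|BA|·|CB|·sin B ≈ 18103.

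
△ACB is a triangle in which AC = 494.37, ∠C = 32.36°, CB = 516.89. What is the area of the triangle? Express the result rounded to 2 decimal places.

Area = ½·AC·CB·sin C ≈ 68386.

68385.90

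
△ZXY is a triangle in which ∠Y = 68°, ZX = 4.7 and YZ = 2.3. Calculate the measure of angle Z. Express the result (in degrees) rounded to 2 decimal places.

∠Z ≈ 85.02°

Law of sines: sin X = YZ·sin Y/ZX ≈ 0.45373.
Since ZX ≥ YZ, only the acute value applies: ∠X ≈ 26.98°.
Then ∠Z = 180° − ∠Y − ∠X ≈ 85.02°.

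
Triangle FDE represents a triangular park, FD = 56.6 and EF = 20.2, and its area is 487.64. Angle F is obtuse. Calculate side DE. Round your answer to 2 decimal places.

From area = ½·EF·FD·sin F, we get sin F = 2·area/(EF·FD) ≈ 0.85302.
Taking the obtuse solution, ∠F ≈ 121.46°.
Law of cosines then gives DE ≈ 69.318.

69.32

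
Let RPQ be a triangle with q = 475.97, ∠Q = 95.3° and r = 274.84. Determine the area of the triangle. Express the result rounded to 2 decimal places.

49812.75

Law of sines: sin R = r·sin Q/q ≈ 0.57496.
Since q ≥ r, only the acute value applies: ∠R ≈ 35.10°.
Then ∠P = 180° − ∠Q − ∠R ≈ 49.60°.
Law of sines gives p = q·sin P/sin Q ≈ 364.04.
Area = ½·q·r·sin P ≈ 49813.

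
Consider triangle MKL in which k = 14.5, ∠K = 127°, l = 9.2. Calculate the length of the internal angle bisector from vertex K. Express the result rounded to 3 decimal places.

3.537

Law of sines: sin L = l·sin K/k ≈ 0.50672.
Since k ≥ l, only the acute value applies: ∠L ≈ 30.45°.
Then ∠M = 180° − ∠K − ∠L ≈ 22.55°.
Law of sines gives m = k·sin M/sin K ≈ 6.9639.
The bisector from K has length 2·l·m·cos(∠K/2)/(l+m) ≈ 3.5371.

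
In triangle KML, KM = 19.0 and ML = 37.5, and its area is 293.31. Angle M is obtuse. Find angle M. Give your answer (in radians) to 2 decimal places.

∠M ≈ 2.17 rad

From area = ½·KM·ML·sin M, we get sin M = 2·area/(KM·ML) ≈ 0.82333.
Taking the obtuse solution, ∠M ≈ 2.1743 rad.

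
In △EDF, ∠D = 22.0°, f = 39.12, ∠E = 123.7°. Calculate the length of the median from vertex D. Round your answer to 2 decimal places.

m_D ≈ 47.58

The third angle is ∠F = 180° − ∠E − ∠D = 34.30°.
Law of sines: e = f·sin E/sin F ≈ 57.754.
Law of sines: d = f·sin D/sin F ≈ 26.005.
Median from D: ½√(2·f² + 2·e² − d²) ≈ 47.58.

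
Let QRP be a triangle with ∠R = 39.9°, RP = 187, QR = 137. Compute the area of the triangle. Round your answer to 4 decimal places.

area ≈ 8216.6491

Area = ½·QR·RP·sin R ≈ 8216.6.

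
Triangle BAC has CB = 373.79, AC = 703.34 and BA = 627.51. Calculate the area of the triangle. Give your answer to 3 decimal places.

Semiperimeter s = (703.34 + 373.79 + 627.51)/2 = 852.32.
Heron's formula: area = √(852.32·148.98·478.53·224.81) ≈ 1.1688e+05.

116876.641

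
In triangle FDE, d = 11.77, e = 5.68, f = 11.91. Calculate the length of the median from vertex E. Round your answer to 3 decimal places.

Median from E: ½√(2·f² + 2·d² − e²) ≈ 11.495.

m_E ≈ 11.495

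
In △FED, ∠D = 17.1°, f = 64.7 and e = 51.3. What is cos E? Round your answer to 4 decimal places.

cos E ≈ 0.7204

By the law of cosines, d² = f² + e² − 2·f·e·cos D = 473.02, so d ≈ 21.749.
Law of cosines again: cos E = (d² + f² − e²)/(2·d·f) ≈ 0.72040, so ∠E ≈ 43.91°.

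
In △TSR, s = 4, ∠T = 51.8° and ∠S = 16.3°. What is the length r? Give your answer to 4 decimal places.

13.2233

The third angle is ∠R = 180° − ∠T − ∠S = 111.90°.
Law of sines: r = s·sin R/sin S ≈ 13.223.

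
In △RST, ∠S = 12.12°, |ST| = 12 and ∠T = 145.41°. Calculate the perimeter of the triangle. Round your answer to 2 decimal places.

The third angle is ∠R = 180° − ∠S − ∠T = 22.47°.
Law of sines: |TR| = |ST|·sin S/sin R ≈ 6.5922.
Law of sines: |RS| = |ST|·sin T/sin R ≈ 17.824.
Semiperimeter s = (12+6.5922+17.824)/2 = 18.208.
Perimeter = 12 + 6.5922 + 17.824 = 36.416.

perimeter ≈ 36.42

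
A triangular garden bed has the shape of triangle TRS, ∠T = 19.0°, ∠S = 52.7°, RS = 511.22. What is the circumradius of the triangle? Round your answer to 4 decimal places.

785.1198

The third angle is ∠R = 180° − ∠S − ∠T = 108.30°.
Law of sines: ST = RS·sin R/sin T ≈ 1490.8.
Law of sines: TR = RS·sin S/sin T ≈ 1249.1.
Circumradius = RS/(2 sin T) ≈ 785.12.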